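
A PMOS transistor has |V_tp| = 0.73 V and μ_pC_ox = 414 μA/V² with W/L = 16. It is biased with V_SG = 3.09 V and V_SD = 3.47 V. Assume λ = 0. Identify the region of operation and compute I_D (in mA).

k_p = μ_pC_ox · (W/L) = 6.624 mA/V².
V_ov = V_SG − |V_tp| = 3.09 − 0.73 = 2.36 V.
Since V_SD = 3.47 V ≥ V_ov = 2.36 V, the device is in saturation.
I_D = ½ k_p V_ov² = 0.5 × 6.624 × 2.36² = 18.4 mA.

Saturation; I_D = 18.4 mA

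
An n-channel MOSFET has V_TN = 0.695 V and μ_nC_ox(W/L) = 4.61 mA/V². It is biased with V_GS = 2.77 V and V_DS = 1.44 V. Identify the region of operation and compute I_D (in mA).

Triode; I_D = 9.00 mA

V_ov = V_GS − V_TN = 2.77 − 0.695 = 2.08 V.
Since V_DS = 1.44 V < V_ov = 2.08 V, the device is in the triode region.
I_D = k_n [V_ov · V_DS − ½ V_DS²] = 4.61 × [2.08 × 1.44 − 0.5 × 1.44²] = 9 mA.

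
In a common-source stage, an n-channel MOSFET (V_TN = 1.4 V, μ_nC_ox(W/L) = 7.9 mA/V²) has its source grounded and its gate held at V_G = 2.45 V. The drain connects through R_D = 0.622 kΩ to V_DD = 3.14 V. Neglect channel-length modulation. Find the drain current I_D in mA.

I_D = 3.90 mA

V_GS = V_G = 2.45 V, so V_ov = 2.45 − 1.4 = 1.05 V.
Assume saturation: I_D = ½ k_n V_ov² = 0.5 × 7.9 × 1.05² = 4.35 mA, giving V_DS = V_DD − I_D R_D = 3.14 − 4.35 × 0.622 = 0.431 V.
But 0.431 V < V_ov = 1.05 V, so the device is actually in triode.
In triode I_D = k_n[V_ov V_DS − ½ V_DS²] and I_D = (V_DD − V_DS)/R_D. Equating: 2.46 V_DS² − 6.159 V_DS + 3.14 = 0, giving V_DS = 0.712 V (the root below V_ov).
I_D = (3.14 − 0.712) / 0.622 = 3.9 mA.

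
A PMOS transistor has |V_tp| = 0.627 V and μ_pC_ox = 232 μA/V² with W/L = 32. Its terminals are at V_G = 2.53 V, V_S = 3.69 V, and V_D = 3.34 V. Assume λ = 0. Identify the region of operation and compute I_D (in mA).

Triode; I_D = 0.930 mA

V_SG = V_S − V_G = 3.69 − 2.53 = 1.16 V; V_SD = V_S − V_D = 3.69 − 3.34 = 0.35 V.
k_p = μ_pC_ox · (W/L) = 7.424 mA/V².
V_ov = V_SG − |V_tp| = 1.16 − 0.627 = 0.533 V.
Since V_SD = 0.35 V < V_ov = 0.533 V, the device is in the triode region.
I_D = k_p [V_ov · V_SD − ½ V_SD²] = 7.424 × [0.533 × 0.35 − 0.5 × 0.35²] = 0.93 mA.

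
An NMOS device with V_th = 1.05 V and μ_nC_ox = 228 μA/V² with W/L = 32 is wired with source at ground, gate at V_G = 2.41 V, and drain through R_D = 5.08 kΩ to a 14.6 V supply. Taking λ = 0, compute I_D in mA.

I_D = 2.81 mA

V_GS = V_G = 2.41 V, so V_ov = 2.41 − 1.05 = 1.36 V.
k_n = μ_nC_ox · (W/L) = 7.296 mA/V².
Assume saturation: I_D = ½ k_n V_ov² = 0.5 × 7.296 × 1.36² = 6.75 mA, giving V_DS = V_DD − I_D R_D = 14.6 − 6.75 × 5.08 = -19.7 V.
But -19.7 V < V_ov = 1.36 V, so the device is actually in triode.
In triode I_D = k_n[V_ov V_DS − ½ V_DS²] and I_D = (V_DD − V_DS)/R_D. Equating: 18.5 V_DS² − 51.41 V_DS + 14.6 = 0, giving V_DS = 0.321 V (the root below V_ov).
I_D = (14.6 − 0.321) / 5.08 = 2.81 mA.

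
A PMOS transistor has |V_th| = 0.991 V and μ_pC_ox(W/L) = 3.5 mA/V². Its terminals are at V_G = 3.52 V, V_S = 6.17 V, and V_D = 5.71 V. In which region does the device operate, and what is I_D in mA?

Triode; I_D = 2.30 mA

V_SG = V_S − V_G = 6.17 − 3.52 = 2.65 V; V_SD = V_S − V_D = 6.17 − 5.71 = 0.46 V.
V_ov = V_SG − |V_th| = 2.65 − 0.991 = 1.66 V.
Since V_SD = 0.46 V < V_ov = 1.66 V, the device is in the triode region.
I_D = k_p [V_ov · V_SD − ½ V_SD²] = 3.5 × [1.66 × 0.46 − 0.5 × 0.46²] = 2.3 mA.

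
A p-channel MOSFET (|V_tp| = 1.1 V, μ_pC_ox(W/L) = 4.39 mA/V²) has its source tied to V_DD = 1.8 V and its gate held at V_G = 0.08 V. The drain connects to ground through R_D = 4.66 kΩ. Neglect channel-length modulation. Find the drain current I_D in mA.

I_D = 0.355 mA

V_SG = V_DD − V_G = 1.8 − 0.08 = 1.72 V, so V_ov = 1.72 − 1.1 = 0.62 V.
Assume saturation: I_D = ½ k_p V_ov² = 0.5 × 4.39 × 0.62² = 0.844 mA, giving V_SD = V_DD − I_D R_D = 1.8 − 0.844 × 4.66 = -2.13 V.
But -2.13 V < V_ov = 0.62 V, so the device is actually in triode.
In triode I_D = k_p[V_ov V_SD − ½ V_SD²] and I_D = (V_DD − V_SD)/R_D. Equating: 10.2 V_SD² − 13.68 V_SD + 1.8 = 0, giving V_SD = 0.148 V (the root below V_ov).
I_D = (1.8 − 0.148) / 4.66 = 0.355 mA.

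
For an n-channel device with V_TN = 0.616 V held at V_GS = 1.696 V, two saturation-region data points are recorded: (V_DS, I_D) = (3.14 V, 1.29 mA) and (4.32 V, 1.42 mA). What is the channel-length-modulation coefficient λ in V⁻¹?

λ = 0.117 V⁻¹

With V_GS fixed, I_D ∝ (1 + λ V_DS) in saturation, so I_D2/I_D1 = (1 + λ V_DS2)/(1 + λ V_DS1).
1.42/1.29 = 1.101 = (1 + 4.32 λ)/(1 + 3.14 λ).
Solving: λ (I_D1 V_DS2 − I_D2 V_DS1) = I_D2 − I_D1, so λ = (1.42 − 1.29) / (1.29 × 4.32 − 1.42 × 3.14) = 0.13 / 1.11 = 0.117 V⁻¹.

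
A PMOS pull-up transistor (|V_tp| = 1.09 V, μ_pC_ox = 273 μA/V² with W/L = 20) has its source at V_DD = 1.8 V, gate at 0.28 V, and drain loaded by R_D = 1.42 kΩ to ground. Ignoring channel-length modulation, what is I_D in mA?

V_SG = V_DD − V_G = 1.8 − 0.28 = 1.52 V, so V_ov = 1.52 − 1.09 = 0.43 V.
k_p = μ_pC_ox · (W/L) = 5.46 mA/V².
Assume saturation: I_D = ½ k_p V_ov² = 0.5 × 5.46 × 0.43² = 0.505 mA, giving V_SD = V_DD − I_D R_D = 1.8 − 0.505 × 1.42 = 1.08 V.
V_SD = 1.08 V ≥ V_ov = 0.43 V, confirming saturation.

I_D = 0.505 mA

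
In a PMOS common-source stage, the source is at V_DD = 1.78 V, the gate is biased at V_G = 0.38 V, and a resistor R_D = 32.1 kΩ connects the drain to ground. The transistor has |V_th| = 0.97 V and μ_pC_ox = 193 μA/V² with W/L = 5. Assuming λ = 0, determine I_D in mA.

I_D = 0.0508 mA

V_SG = V_DD − V_G = 1.78 − 0.38 = 1.4 V, so V_ov = 1.4 − 0.97 = 0.43 V.
k_p = μ_pC_ox · (W/L) = 0.965 mA/V².
Assume saturation: I_D = ½ k_p V_ov² = 0.5 × 0.965 × 0.43² = 0.0892 mA, giving V_SD = V_DD − I_D R_D = 1.78 − 0.0892 × 32.1 = -1.08 V.
But -1.08 V < V_ov = 0.43 V, so the device is actually in triode.
In triode I_D = k_p[V_ov V_SD − ½ V_SD²] and I_D = (V_DD − V_SD)/R_D. Equating: 15.5 V_SD² − 14.32 V_SD + 1.78 = 0, giving V_SD = 0.148 V (the root below V_ov).
I_D = (1.78 − 0.148) / 32.1 = 0.0508 mA.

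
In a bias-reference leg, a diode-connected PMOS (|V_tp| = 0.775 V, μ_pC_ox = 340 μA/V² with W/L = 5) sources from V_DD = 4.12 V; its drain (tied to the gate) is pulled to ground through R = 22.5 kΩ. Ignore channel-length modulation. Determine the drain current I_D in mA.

I_D = 0.131 mA

With gate tied to drain, V_SG = V_SD ≥ V_SG − |V_tp|, so the device is in saturation.
k_p = μ_pC_ox · (W/L) = 1.7 mA/V².
KCL at the drain: ½ k_p (V_SG − |V_tp|)² = (V_DD − V_SG)/R.
Let x = V_SG − 0.775. Then 19.1 x² + x − 3.345 = 0, giving x = 0.393 V (positive root), so V_SG = 1.17 V.
I_D = (V_DD − V_SG)/R = (4.12 − 1.17) / 22.5 = 0.131 mA.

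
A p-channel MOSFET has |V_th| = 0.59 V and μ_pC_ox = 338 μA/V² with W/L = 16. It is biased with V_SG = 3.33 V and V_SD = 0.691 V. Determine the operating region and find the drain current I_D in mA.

k_p = μ_pC_ox · (W/L) = 5.408 mA/V².
V_ov = V_SG − |V_th| = 3.33 − 0.59 = 2.74 V.
Since V_SD = 0.691 V < V_ov = 2.74 V, the device is in the triode region.
I_D = k_p [V_ov · V_SD − ½ V_SD²] = 5.408 × [2.74 × 0.691 − 0.5 × 0.691²] = 8.95 mA.

Triode; I_D = 8.95 mA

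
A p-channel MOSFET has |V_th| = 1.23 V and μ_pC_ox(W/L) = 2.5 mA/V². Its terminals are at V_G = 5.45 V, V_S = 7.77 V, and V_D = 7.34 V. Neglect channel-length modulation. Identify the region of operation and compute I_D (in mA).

Triode; I_D = 0.941 mA

V_SG = V_S − V_G = 7.77 − 5.45 = 2.32 V; V_SD = V_S − V_D = 7.77 − 7.34 = 0.43 V.
V_ov = V_SG − |V_th| = 2.32 − 1.23 = 1.09 V.
Since V_SD = 0.43 V < V_ov = 1.09 V, the device is in the triode region.
I_D = k_p [V_ov · V_SD − ½ V_SD²] = 2.5 × [1.09 × 0.43 − 0.5 × 0.43²] = 0.941 mA.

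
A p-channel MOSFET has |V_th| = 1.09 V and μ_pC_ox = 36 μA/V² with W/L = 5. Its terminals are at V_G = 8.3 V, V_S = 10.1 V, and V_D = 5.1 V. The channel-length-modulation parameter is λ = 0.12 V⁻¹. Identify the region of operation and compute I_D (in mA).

Saturation; I_D = 0.0726 mA

V_SG = V_S − V_G = 10.1 − 8.3 = 1.8 V; V_SD = V_S − V_D = 10.1 − 5.1 = 5 V.
k_p = μ_pC_ox · (W/L) = 0.18 mA/V².
V_ov = V_SG − |V_th| = 1.8 − 1.09 = 0.71 V.
Since V_SD = 5 V ≥ V_ov = 0.71 V, the device is in saturation.
I_D = ½ k_p V_ov² (1 + λ V_SD) = 0.5 × 0.18 × 0.71² × (1 + 0.12 × 5) = 0.0726 mA.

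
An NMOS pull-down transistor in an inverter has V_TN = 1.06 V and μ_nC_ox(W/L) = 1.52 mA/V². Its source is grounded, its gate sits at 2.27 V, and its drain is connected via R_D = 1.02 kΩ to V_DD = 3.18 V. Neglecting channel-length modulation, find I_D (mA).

I_D = 1.11 mA

V_GS = V_G = 2.27 V, so V_ov = 2.27 − 1.06 = 1.21 V.
Assume saturation: I_D = ½ k_n V_ov² = 0.5 × 1.52 × 1.21² = 1.11 mA, giving V_DS = V_DD − I_D R_D = 3.18 − 1.11 × 1.02 = 2.05 V.
V_DS = 2.05 V ≥ V_ov = 1.21 V, confirming saturation.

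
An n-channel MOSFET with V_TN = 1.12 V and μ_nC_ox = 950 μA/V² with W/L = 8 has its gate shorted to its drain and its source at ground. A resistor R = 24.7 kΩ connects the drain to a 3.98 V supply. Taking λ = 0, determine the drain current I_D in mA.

I_D = 0.109 mA

With gate tied to drain, V_GS = V_DS ≥ V_GS − V_TN, so the device is in saturation.
k_n = μ_nC_ox · (W/L) = 7.6 mA/V².
KCL at the drain: ½ k_n (V_GS − V_TN)² = (V_DD − V_GS)/R.
Let x = V_GS − 1.12. Then 93.9 x² + x − 2.86 = 0, giving x = 0.169 V (positive root), so V_GS = 1.29 V.
I_D = (V_DD − V_GS)/R = (3.98 − 1.29) / 24.7 = 0.109 mA.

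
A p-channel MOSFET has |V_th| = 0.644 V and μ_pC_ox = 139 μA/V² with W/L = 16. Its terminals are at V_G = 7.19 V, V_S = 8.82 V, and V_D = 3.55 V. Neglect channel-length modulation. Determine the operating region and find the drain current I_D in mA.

Saturation; I_D = 1.08 mA

V_SG = V_S − V_G = 8.82 − 7.19 = 1.63 V; V_SD = V_S − V_D = 8.82 − 3.55 = 5.27 V.
k_p = μ_pC_ox · (W/L) = 2.224 mA/V².
V_ov = V_SG − |V_th| = 1.63 − 0.644 = 0.986 V.
Since V_SD = 5.27 V ≥ V_ov = 0.986 V, the device is in saturation.
I_D = ½ k_p V_ov² = 0.5 × 2.224 × 0.986² = 1.08 mA.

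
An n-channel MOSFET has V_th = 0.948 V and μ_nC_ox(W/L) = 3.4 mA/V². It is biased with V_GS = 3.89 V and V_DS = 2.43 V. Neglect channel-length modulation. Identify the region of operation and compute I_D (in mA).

V_ov = V_GS − V_th = 3.89 − 0.948 = 2.94 V.
Since V_DS = 2.43 V < V_ov = 2.94 V, the device is in the triode region.
I_D = k_n [V_ov · V_DS − ½ V_DS²] = 3.4 × [2.94 × 2.43 − 0.5 × 2.43²] = 14.3 mA.

Triode; I_D = 14.3 mA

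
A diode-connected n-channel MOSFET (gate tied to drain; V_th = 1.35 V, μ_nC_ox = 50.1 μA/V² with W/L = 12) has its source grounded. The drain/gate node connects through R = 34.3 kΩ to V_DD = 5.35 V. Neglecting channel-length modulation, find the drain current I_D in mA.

With gate tied to drain, V_GS = V_DS ≥ V_GS − V_th, so the device is in saturation.
k_n = μ_nC_ox · (W/L) = 0.6012 mA/V².
KCL at the drain: ½ k_n (V_GS − V_th)² = (V_DD − V_GS)/R.
Let x = V_GS − 1.35. Then 10.3 x² + x − 4 = 0, giving x = 0.576 V (positive root), so V_GS = 1.93 V.
I_D = (V_DD − V_GS)/R = (5.35 − 1.93) / 34.3 = 0.0998 mA.

I_D = 0.0998 mA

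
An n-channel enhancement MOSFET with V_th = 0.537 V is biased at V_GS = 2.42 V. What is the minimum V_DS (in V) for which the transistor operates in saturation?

V_DS,sat = 1.88 V

The boundary between triode and saturation is V_DS = V_GS − V_th = V_ov.
V_ov = 2.42 − 0.537 = 1.88 V.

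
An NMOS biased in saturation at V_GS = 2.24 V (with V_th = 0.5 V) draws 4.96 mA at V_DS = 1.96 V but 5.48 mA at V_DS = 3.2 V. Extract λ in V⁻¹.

λ = 0.101 V⁻¹

With V_GS fixed, I_D ∝ (1 + λ V_DS) in saturation, so I_D2/I_D1 = (1 + λ V_DS2)/(1 + λ V_DS1).
5.48/4.96 = 1.105 = (1 + 3.2 λ)/(1 + 1.96 λ).
Solving: λ (I_D1 V_DS2 − I_D2 V_DS1) = I_D2 − I_D1, so λ = (5.48 − 4.96) / (4.96 × 3.2 − 5.48 × 1.96) = 0.52 / 5.13 = 0.101 V⁻¹.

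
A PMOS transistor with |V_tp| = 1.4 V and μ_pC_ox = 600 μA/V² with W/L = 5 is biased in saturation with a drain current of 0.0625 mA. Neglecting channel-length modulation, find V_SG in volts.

k_p = μ_pC_ox · (W/L) = 3 mA/V².
In saturation I_D = ½ k_p (V_SG − |V_tp|)², so V_SG − |V_tp| = √(2 I_D / k_p) = √(2 × 0.0625 / 3) = 0.204 V.
V_SG = 1.4 + 0.204 = 1.6 V.

V_SG = 1.60 V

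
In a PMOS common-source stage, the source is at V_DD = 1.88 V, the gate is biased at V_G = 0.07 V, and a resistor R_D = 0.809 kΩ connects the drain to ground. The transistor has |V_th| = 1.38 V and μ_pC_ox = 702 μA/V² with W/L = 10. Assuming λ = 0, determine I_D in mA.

I_D = 0.649 mA

V_SG = V_DD − V_G = 1.88 − 0.07 = 1.81 V, so V_ov = 1.81 − 1.38 = 0.43 V.
k_p = μ_pC_ox · (W/L) = 7.02 mA/V².
Assume saturation: I_D = ½ k_p V_ov² = 0.5 × 7.02 × 0.43² = 0.649 mA, giving V_SD = V_DD − I_D R_D = 1.88 − 0.649 × 0.809 = 1.35 V.
V_SD = 1.35 V ≥ V_ov = 0.43 V, confirming saturation.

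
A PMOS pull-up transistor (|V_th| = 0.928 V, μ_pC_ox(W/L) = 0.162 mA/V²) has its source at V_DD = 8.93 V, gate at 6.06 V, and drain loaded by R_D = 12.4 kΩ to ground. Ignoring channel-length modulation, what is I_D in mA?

I_D = 0.305 mA

V_SG = V_DD − V_G = 8.93 − 6.06 = 2.87 V, so V_ov = 2.87 − 0.928 = 1.94 V.
Assume saturation: I_D = ½ k_p V_ov² = 0.5 × 0.162 × 1.94² = 0.305 mA, giving V_SD = V_DD − I_D R_D = 8.93 − 0.305 × 12.4 = 5.14 V.
V_SD = 5.14 V ≥ V_ov = 1.94 V, confirming saturation.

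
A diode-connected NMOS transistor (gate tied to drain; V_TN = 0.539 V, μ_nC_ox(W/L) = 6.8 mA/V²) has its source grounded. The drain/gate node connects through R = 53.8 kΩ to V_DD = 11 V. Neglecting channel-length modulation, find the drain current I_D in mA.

With gate tied to drain, V_GS = V_DS ≥ V_GS − V_TN, so the device is in saturation.
KCL at the drain: ½ k_n (V_GS − V_TN)² = (V_DD − V_GS)/R.
Let x = V_GS − 0.539. Then 183 x² + x − 10.46 = 0, giving x = 0.236 V (positive root), so V_GS = 0.775 V.
I_D = (V_DD − V_GS)/R = (11 − 0.775) / 53.8 = 0.19 mA.

I_D = 0.190 mA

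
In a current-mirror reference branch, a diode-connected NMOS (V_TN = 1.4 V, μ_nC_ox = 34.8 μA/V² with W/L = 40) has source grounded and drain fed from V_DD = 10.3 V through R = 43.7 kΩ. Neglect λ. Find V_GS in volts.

V_GS = 1.92 V

With gate tied to drain, V_GS = V_DS ≥ V_GS − V_TN, so the device is in saturation.
k_n = μ_nC_ox · (W/L) = 1.392 mA/V².
KCL at the drain: ½ k_n (V_GS − V_TN)² = (V_DD − V_GS)/R.
Let x = V_GS − 1.4. Then 30.4 x² + x − 8.9 = 0, giving x = 0.525 V (positive root), so V_GS = 1.92 V.
I_D = (V_DD − V_GS)/R = (10.3 − 1.92) / 43.7 = 0.192 mA.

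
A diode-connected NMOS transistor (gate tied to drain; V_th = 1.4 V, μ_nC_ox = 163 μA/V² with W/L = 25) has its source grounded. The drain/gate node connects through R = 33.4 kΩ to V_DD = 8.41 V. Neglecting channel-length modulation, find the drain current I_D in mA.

I_D = 0.200 mA

With gate tied to drain, V_GS = V_DS ≥ V_GS − V_th, so the device is in saturation.
k_n = μ_nC_ox · (W/L) = 4.075 mA/V².
KCL at the drain: ½ k_n (V_GS − V_th)² = (V_DD − V_GS)/R.
Let x = V_GS − 1.4. Then 68.1 x² + x − 7.01 = 0, giving x = 0.314 V (positive root), so V_GS = 1.71 V.
I_D = (V_DD − V_GS)/R = (8.41 − 1.71) / 33.4 = 0.2 mA.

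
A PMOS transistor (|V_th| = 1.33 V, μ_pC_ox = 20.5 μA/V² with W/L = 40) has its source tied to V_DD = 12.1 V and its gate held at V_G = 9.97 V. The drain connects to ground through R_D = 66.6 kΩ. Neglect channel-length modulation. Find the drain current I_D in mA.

I_D = 0.177 mA

V_SG = V_DD − V_G = 12.1 − 9.97 = 2.13 V, so V_ov = 2.13 − 1.33 = 0.8 V.
k_p = μ_pC_ox · (W/L) = 0.82 mA/V².
Assume saturation: I_D = ½ k_p V_ov² = 0.5 × 0.82 × 0.8² = 0.262 mA, giving V_SD = V_DD − I_D R_D = 12.1 − 0.262 × 66.6 = -5.38 V.
But -5.38 V < V_ov = 0.8 V, so the device is actually in triode.
In triode I_D = k_p[V_ov V_SD − ½ V_SD²] and I_D = (V_DD − V_SD)/R_D. Equating: 27.3 V_SD² − 44.69 V_SD + 12.1 = 0, giving V_SD = 0.342 V (the root below V_ov).
I_D = (12.1 − 0.342) / 66.6 = 0.177 mA.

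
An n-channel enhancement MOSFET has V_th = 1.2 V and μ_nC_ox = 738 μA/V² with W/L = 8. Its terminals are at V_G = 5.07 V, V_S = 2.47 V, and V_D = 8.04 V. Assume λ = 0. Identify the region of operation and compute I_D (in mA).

V_GS = V_G − V_S = 5.07 − 2.47 = 2.6 V; V_DS = V_D − V_S = 8.04 − 2.47 = 5.57 V.
k_n = μ_nC_ox · (W/L) = 5.904 mA/V².
V_ov = V_GS − V_th = 2.6 − 1.2 = 1.4 V.
Since V_DS = 5.57 V ≥ V_ov = 1.4 V, the device is in saturation.
I_D = ½ k_n V_ov² = 0.5 × 5.904 × 1.4² = 5.79 mA.

Saturation; I_D = 5.79 mA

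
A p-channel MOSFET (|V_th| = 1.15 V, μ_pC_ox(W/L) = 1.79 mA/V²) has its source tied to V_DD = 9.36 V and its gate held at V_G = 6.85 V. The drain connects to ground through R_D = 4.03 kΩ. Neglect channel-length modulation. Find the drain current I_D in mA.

I_D = 1.66 mA

V_SG = V_DD − V_G = 9.36 − 6.85 = 2.51 V, so V_ov = 2.51 − 1.15 = 1.36 V.
Assume saturation: I_D = ½ k_p V_ov² = 0.5 × 1.79 × 1.36² = 1.66 mA, giving V_SD = V_DD − I_D R_D = 9.36 − 1.66 × 4.03 = 2.69 V.
V_SD = 2.69 V ≥ V_ov = 1.36 V, confirming saturation.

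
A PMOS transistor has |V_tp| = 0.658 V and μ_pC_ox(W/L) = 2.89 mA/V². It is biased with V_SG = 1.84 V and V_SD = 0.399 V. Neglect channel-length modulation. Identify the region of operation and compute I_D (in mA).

Triode; I_D = 1.13 mA

V_ov = V_SG − |V_tp| = 1.84 − 0.658 = 1.18 V.
Since V_SD = 0.399 V < V_ov = 1.18 V, the device is in the triode region.
I_D = k_p [V_ov · V_SD − ½ V_SD²] = 2.89 × [1.18 × 0.399 − 0.5 × 0.399²] = 1.13 mA.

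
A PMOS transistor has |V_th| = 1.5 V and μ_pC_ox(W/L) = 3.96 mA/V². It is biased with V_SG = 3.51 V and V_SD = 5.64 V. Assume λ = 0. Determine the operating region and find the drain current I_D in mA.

Saturation; I_D = 8.00 mA

V_ov = V_SG − |V_th| = 3.51 − 1.5 = 2.01 V.
Since V_SD = 5.64 V ≥ V_ov = 2.01 V, the device is in saturation.
I_D = ½ k_p V_ov² = 0.5 × 3.96 × 2.01² = 8 mA.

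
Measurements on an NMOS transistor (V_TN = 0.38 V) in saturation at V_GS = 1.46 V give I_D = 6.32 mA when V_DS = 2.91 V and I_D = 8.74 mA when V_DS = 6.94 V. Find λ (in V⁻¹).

With V_GS fixed, I_D ∝ (1 + λ V_DS) in saturation, so I_D2/I_D1 = (1 + λ V_DS2)/(1 + λ V_DS1).
8.74/6.32 = 1.383 = (1 + 6.94 λ)/(1 + 2.91 λ).
Solving: λ (I_D1 V_DS2 − I_D2 V_DS1) = I_D2 − I_D1, so λ = (8.74 − 6.32) / (6.32 × 6.94 − 8.74 × 2.91) = 2.42 / 18.4 = 0.131 V⁻¹.

λ = 0.131 V⁻¹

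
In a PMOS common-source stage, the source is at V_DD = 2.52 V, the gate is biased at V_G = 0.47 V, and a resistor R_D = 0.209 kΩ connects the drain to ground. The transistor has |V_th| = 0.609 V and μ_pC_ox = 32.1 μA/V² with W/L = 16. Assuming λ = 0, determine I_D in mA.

I_D = 0.533 mA

V_SG = V_DD − V_G = 2.52 − 0.47 = 2.05 V, so V_ov = 2.05 − 0.609 = 1.44 V.
k_p = μ_pC_ox · (W/L) = 0.5136 mA/V².
Assume saturation: I_D = ½ k_p V_ov² = 0.5 × 0.5136 × 1.44² = 0.533 mA, giving V_SD = V_DD − I_D R_D = 2.52 − 0.533 × 0.209 = 2.41 V.
V_SD = 2.41 V ≥ V_ov = 1.44 V, confirming saturation.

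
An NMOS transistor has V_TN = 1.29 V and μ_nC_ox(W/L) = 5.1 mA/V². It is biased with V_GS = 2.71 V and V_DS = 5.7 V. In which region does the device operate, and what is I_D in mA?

Saturation; I_D = 5.14 mA

V_ov = V_GS − V_TN = 2.71 − 1.29 = 1.42 V.
Since V_DS = 5.7 V ≥ V_ov = 1.42 V, the device is in saturation.
I_D = ½ k_n V_ov² = 0.5 × 5.1 × 1.42² = 5.14 mA.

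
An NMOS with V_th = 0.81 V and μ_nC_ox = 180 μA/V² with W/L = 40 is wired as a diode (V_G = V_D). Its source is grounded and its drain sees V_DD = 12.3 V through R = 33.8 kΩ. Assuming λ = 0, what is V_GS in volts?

V_GS = 1.11 V

With gate tied to drain, V_GS = V_DS ≥ V_GS − V_th, so the device is in saturation.
k_n = μ_nC_ox · (W/L) = 7.2 mA/V².
KCL at the drain: ½ k_n (V_GS − V_th)² = (V_DD − V_GS)/R.
Let x = V_GS − 0.81. Then 122 x² + x − 11.49 = 0, giving x = 0.303 V (positive root), so V_GS = 1.11 V.
I_D = (V_DD − V_GS)/R = (12.3 − 1.11) / 33.8 = 0.331 mA.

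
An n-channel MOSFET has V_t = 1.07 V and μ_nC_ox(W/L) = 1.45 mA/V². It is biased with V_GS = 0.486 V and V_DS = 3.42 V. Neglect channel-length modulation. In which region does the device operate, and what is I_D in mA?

V_GS = 0.486 V < V_t = 1.07 V, so the transistor is in cutoff.

Cutoff; I_D = 0 mA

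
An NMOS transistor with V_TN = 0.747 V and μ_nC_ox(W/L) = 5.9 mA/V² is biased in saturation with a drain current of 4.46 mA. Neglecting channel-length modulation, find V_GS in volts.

V_GS = 1.98 V

In saturation I_D = ½ k_n (V_GS − V_TN)², so V_GS − V_TN = √(2 I_D / k_n) = √(2 × 4.46 / 5.9) = 1.23 V.
V_GS = 0.747 + 1.23 = 1.98 V.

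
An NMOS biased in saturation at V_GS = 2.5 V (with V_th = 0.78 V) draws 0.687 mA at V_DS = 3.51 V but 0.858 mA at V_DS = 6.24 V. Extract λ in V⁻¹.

With V_GS fixed, I_D ∝ (1 + λ V_DS) in saturation, so I_D2/I_D1 = (1 + λ V_DS2)/(1 + λ V_DS1).
0.858/0.687 = 1.249 = (1 + 6.24 λ)/(1 + 3.51 λ).
Solving: λ (I_D1 V_DS2 − I_D2 V_DS1) = I_D2 − I_D1, so λ = (0.858 − 0.687) / (0.687 × 6.24 − 0.858 × 3.51) = 0.171 / 1.28 = 0.134 V⁻¹.

λ = 0.134 V⁻¹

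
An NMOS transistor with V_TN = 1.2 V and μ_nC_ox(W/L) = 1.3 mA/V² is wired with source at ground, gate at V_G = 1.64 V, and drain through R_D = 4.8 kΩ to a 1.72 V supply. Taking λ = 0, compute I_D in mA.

V_GS = V_G = 1.64 V, so V_ov = 1.64 − 1.2 = 0.44 V.
Assume saturation: I_D = ½ k_n V_ov² = 0.5 × 1.3 × 0.44² = 0.126 mA, giving V_DS = V_DD − I_D R_D = 1.72 − 0.126 × 4.8 = 1.12 V.
V_DS = 1.12 V ≥ V_ov = 0.44 V, confirming saturation.

I_D = 0.126 mA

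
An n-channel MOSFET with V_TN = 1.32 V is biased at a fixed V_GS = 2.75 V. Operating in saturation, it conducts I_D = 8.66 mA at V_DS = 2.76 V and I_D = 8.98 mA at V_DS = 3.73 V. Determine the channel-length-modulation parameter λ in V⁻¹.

λ = 0.0426 V⁻¹

With V_GS fixed, I_D ∝ (1 + λ V_DS) in saturation, so I_D2/I_D1 = (1 + λ V_DS2)/(1 + λ V_DS1).
8.98/8.66 = 1.037 = (1 + 3.73 λ)/(1 + 2.76 λ).
Solving: λ (I_D1 V_DS2 − I_D2 V_DS1) = I_D2 − I_D1, so λ = (8.98 − 8.66) / (8.66 × 3.73 − 8.98 × 2.76) = 0.32 / 7.52 = 0.0426 V⁻¹.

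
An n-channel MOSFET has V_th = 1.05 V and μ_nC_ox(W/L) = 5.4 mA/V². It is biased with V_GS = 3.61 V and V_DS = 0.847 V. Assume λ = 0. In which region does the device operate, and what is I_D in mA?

V_ov = V_GS − V_th = 3.61 − 1.05 = 2.56 V.
Since V_DS = 0.847 V < V_ov = 2.56 V, the device is in the triode region.
I_D = k_n [V_ov · V_DS − ½ V_DS²] = 5.4 × [2.56 × 0.847 − 0.5 × 0.847²] = 9.77 mA.

Triode; I_D = 9.77 mA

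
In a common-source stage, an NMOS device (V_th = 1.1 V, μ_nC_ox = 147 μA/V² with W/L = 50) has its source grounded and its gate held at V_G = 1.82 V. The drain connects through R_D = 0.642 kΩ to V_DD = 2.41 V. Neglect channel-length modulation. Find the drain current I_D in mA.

I_D = 1.91 mA

V_GS = V_G = 1.82 V, so V_ov = 1.82 − 1.1 = 0.72 V.
k_n = μ_nC_ox · (W/L) = 7.35 mA/V².
Assume saturation: I_D = ½ k_n V_ov² = 0.5 × 7.35 × 0.72² = 1.91 mA, giving V_DS = V_DD − I_D R_D = 2.41 − 1.91 × 0.642 = 1.19 V.
V_DS = 1.19 V ≥ V_ov = 0.72 V, confirming saturation.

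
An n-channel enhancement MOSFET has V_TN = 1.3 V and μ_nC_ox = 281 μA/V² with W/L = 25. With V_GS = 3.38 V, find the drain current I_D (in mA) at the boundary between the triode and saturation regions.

I_D = 15.2 mA

At the boundary V_DS = V_ov = V_GS − V_TN = 3.38 − 1.3 = 2.08 V.
k_n = μ_nC_ox · (W/L) = 7.025 mA/V².
I_D = ½ k_n V_ov² = 0.5 × 7.025 × 2.08² = 15.2 mA.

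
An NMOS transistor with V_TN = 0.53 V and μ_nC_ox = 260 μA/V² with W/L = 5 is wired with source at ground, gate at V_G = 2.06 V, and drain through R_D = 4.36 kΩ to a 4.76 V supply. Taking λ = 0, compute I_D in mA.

V_GS = V_G = 2.06 V, so V_ov = 2.06 − 0.53 = 1.53 V.
k_n = μ_nC_ox · (W/L) = 1.3 mA/V².
Assume saturation: I_D = ½ k_n V_ov² = 0.5 × 1.3 × 1.53² = 1.52 mA, giving V_DS = V_DD − I_D R_D = 4.76 − 1.52 × 4.36 = -1.87 V.
But -1.87 V < V_ov = 1.53 V, so the device is actually in triode.
In triode I_D = k_n[V_ov V_DS − ½ V_DS²] and I_D = (V_DD − V_DS)/R_D. Equating: 2.83 V_DS² − 9.672 V_DS + 4.76 = 0, giving V_DS = 0.596 V (the root below V_ov).
I_D = (4.76 − 0.596) / 4.36 = 0.955 mA.

I_D = 0.955 mA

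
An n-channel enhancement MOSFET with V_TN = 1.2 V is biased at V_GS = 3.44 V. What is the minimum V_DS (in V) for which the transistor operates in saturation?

V_DS,sat = 2.24 V

The boundary between triode and saturation is V_DS = V_GS − V_TN = V_ov.
V_ov = 3.44 − 1.2 = 2.24 V.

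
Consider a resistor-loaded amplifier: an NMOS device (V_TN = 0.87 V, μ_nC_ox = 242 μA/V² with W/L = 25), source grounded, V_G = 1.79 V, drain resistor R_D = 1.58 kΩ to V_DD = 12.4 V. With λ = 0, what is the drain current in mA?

V_GS = V_G = 1.79 V, so V_ov = 1.79 − 0.87 = 0.92 V.
k_n = μ_nC_ox · (W/L) = 6.05 mA/V².
Assume saturation: I_D = ½ k_n V_ov² = 0.5 × 6.05 × 0.92² = 2.56 mA, giving V_DS = V_DD − I_D R_D = 12.4 − 2.56 × 1.58 = 8.35 V.
V_DS = 8.35 V ≥ V_ov = 0.92 V, confirming saturation.

I_D = 2.56 mA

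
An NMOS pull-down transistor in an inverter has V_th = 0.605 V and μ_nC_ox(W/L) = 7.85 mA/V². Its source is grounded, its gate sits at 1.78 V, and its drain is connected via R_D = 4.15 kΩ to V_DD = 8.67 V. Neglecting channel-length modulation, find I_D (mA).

I_D = 2.03 mA

V_GS = V_G = 1.78 V, so V_ov = 1.78 − 0.605 = 1.18 V.
Assume saturation: I_D = ½ k_n V_ov² = 0.5 × 7.85 × 1.18² = 5.42 mA, giving V_DS = V_DD − I_D R_D = 8.67 − 5.42 × 4.15 = -13.8 V.
But -13.8 V < V_ov = 1.18 V, so the device is actually in triode.
In triode I_D = k_n[V_ov V_DS − ½ V_DS²] and I_D = (V_DD − V_DS)/R_D. Equating: 16.3 V_DS² − 39.28 V_DS + 8.67 = 0, giving V_DS = 0.246 V (the root below V_ov).
I_D = (8.67 − 0.246) / 4.15 = 2.03 mA.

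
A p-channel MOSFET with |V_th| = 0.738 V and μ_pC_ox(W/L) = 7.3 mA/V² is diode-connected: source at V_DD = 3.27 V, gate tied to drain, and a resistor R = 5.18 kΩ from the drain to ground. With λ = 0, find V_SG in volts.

V_SG = 1.08 V

With gate tied to drain, V_SG = V_SD ≥ V_SG − |V_th|, so the device is in saturation.
KCL at the drain: ½ k_p (V_SG − |V_th|)² = (V_DD − V_SG)/R.
Let x = V_SG − 0.738. Then 18.9 x² + x − 2.532 = 0, giving x = 0.34 V (positive root), so V_SG = 1.08 V.
I_D = (V_DD − V_SG)/R = (3.27 − 1.08) / 5.18 = 0.423 mA.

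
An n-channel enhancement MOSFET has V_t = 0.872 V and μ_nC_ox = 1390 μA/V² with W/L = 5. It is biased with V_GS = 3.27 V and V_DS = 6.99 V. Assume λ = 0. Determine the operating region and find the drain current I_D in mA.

k_n = μ_nC_ox · (W/L) = 6.95 mA/V².
V_ov = V_GS − V_t = 3.27 − 0.872 = 2.4 V.
Since V_DS = 6.99 V ≥ V_ov = 2.4 V, the device is in saturation.
I_D = ½ k_n V_ov² = 0.5 × 6.95 × 2.4² = 20 mA.

Saturation; I_D = 20.0 mA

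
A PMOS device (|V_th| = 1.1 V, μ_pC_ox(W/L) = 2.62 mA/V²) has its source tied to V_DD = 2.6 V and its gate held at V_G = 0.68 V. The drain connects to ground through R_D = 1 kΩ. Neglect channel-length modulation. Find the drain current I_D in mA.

I_D = 0.881 mA

V_SG = V_DD − V_G = 2.6 − 0.68 = 1.92 V, so V_ov = 1.92 − 1.1 = 0.82 V.
Assume saturation: I_D = ½ k_p V_ov² = 0.5 × 2.62 × 0.82² = 0.881 mA, giving V_SD = V_DD − I_D R_D = 2.6 − 0.881 × 1 = 1.72 V.
V_SD = 1.72 V ≥ V_ov = 0.82 V, confirming saturation.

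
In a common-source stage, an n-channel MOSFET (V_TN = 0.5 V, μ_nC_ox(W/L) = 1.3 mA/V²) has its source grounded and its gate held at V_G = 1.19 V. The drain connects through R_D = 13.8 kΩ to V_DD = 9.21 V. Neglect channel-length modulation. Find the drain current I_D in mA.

I_D = 0.309 mA

V_GS = V_G = 1.19 V, so V_ov = 1.19 − 0.5 = 0.69 V.
Assume saturation: I_D = ½ k_n V_ov² = 0.5 × 1.3 × 0.69² = 0.309 mA, giving V_DS = V_DD − I_D R_D = 9.21 − 0.309 × 13.8 = 4.94 V.
V_DS = 4.94 V ≥ V_ov = 0.69 V, confirming saturation.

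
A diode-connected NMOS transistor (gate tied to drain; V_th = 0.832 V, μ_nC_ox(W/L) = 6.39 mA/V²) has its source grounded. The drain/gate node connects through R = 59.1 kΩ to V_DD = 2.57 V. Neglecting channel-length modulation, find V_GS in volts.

V_GS = 0.925 V

With gate tied to drain, V_GS = V_DS ≥ V_GS − V_th, so the device is in saturation.
KCL at the drain: ½ k_n (V_GS − V_th)² = (V_DD − V_GS)/R.
Let x = V_GS − 0.832. Then 189 x² + x − 1.738 = 0, giving x = 0.0933 V (positive root), so V_GS = 0.925 V.
I_D = (V_DD − V_GS)/R = (2.57 − 0.925) / 59.1 = 0.0278 mA.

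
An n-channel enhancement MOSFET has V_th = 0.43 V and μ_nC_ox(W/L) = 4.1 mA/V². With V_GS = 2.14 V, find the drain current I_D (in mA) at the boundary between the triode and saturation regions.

I_D = 5.99 mA

At the boundary V_DS = V_ov = V_GS − V_th = 2.14 − 0.43 = 1.71 V.
I_D = ½ k_n V_ov² = 0.5 × 4.1 × 1.71² = 5.99 mA.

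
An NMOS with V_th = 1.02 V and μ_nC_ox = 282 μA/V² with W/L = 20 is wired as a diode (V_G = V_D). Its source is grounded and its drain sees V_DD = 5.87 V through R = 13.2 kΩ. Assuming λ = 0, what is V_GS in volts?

With gate tied to drain, V_GS = V_DS ≥ V_GS − V_th, so the device is in saturation.
k_n = μ_nC_ox · (W/L) = 5.64 mA/V².
KCL at the drain: ½ k_n (V_GS − V_th)² = (V_DD − V_GS)/R.
Let x = V_GS − 1.02. Then 37.2 x² + x − 4.85 = 0, giving x = 0.348 V (positive root), so V_GS = 1.37 V.
I_D = (V_DD − V_GS)/R = (5.87 − 1.37) / 13.2 = 0.341 mA.

V_GS = 1.37 V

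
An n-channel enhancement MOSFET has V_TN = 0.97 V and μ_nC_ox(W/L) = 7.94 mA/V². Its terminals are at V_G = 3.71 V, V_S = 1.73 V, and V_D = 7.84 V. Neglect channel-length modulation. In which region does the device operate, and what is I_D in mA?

V_GS = V_G − V_S = 3.71 − 1.73 = 1.98 V; V_DS = V_D − V_S = 7.84 − 1.73 = 6.11 V.
V_ov = V_GS − V_TN = 1.98 − 0.97 = 1.01 V.
Since V_DS = 6.11 V ≥ V_ov = 1.01 V, the device is in saturation.
I_D = ½ k_n V_ov² = 0.5 × 7.94 × 1.01² = 4.05 mA.

Saturation; I_D = 4.05 mA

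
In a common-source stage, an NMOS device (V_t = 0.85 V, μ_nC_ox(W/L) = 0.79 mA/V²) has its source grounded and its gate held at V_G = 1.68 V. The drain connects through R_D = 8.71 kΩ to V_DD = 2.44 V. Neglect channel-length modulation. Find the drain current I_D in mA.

V_GS = V_G = 1.68 V, so V_ov = 1.68 − 0.85 = 0.83 V.
Assume saturation: I_D = ½ k_n V_ov² = 0.5 × 0.79 × 0.83² = 0.272 mA, giving V_DS = V_DD − I_D R_D = 2.44 − 0.272 × 8.71 = 0.0699 V.
But 0.0699 V < V_ov = 0.83 V, so the device is actually in triode.
In triode I_D = k_n[V_ov V_DS − ½ V_DS²] and I_D = (V_DD − V_DS)/R_D. Equating: 3.44 V_DS² − 6.711 V_DS + 2.44 = 0, giving V_DS = 0.483 V (the root below V_ov).
I_D = (2.44 − 0.483) / 8.71 = 0.225 mA.

I_D = 0.225 mA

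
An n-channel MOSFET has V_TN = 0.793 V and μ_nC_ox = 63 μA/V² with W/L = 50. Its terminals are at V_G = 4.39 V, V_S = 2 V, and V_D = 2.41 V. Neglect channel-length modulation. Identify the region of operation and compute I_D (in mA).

V_GS = V_G − V_S = 4.39 − 2 = 2.39 V; V_DS = V_D − V_S = 2.41 − 2 = 0.41 V.
k_n = μ_nC_ox · (W/L) = 3.15 mA/V².
V_ov = V_GS − V_TN = 2.39 − 0.793 = 1.6 V.
Since V_DS = 0.41 V < V_ov = 1.6 V, the device is in the triode region.
I_D = k_n [V_ov · V_DS − ½ V_DS²] = 3.15 × [1.6 × 0.41 − 0.5 × 0.41²] = 1.8 mA.

Triode; I_D = 1.80 mA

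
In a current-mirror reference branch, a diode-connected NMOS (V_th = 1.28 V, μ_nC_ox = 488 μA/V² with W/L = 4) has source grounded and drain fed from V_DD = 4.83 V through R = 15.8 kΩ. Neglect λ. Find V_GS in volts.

With gate tied to drain, V_GS = V_DS ≥ V_GS − V_th, so the device is in saturation.
k_n = μ_nC_ox · (W/L) = 1.952 mA/V².
KCL at the drain: ½ k_n (V_GS − V_th)² = (V_DD − V_GS)/R.
Let x = V_GS − 1.28. Then 15.4 x² + x − 3.55 = 0, giving x = 0.448 V (positive root), so V_GS = 1.73 V.
I_D = (V_DD − V_GS)/R = (4.83 − 1.73) / 15.8 = 0.196 mA.

V_GS = 1.73 V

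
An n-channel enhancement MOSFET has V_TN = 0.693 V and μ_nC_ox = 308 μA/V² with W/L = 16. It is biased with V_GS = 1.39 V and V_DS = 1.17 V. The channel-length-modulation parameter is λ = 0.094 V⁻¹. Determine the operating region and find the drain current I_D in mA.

k_n = μ_nC_ox · (W/L) = 4.928 mA/V².
V_ov = V_GS − V_TN = 1.39 − 0.693 = 0.697 V.
Since V_DS = 1.17 V ≥ V_ov = 0.697 V, the device is in saturation.
I_D = ½ k_n V_ov² (1 + λ V_DS) = 0.5 × 4.928 × 0.697² × (1 + 0.094 × 1.17) = 1.33 mA.

Saturation; I_D = 1.33 mA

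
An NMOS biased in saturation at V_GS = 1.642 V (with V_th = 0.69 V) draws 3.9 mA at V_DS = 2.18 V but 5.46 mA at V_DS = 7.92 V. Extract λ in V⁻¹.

With V_GS fixed, I_D ∝ (1 + λ V_DS) in saturation, so I_D2/I_D1 = (1 + λ V_DS2)/(1 + λ V_DS1).
5.46/3.9 = 1.4 = (1 + 7.92 λ)/(1 + 2.18 λ).
Solving: λ (I_D1 V_DS2 − I_D2 V_DS1) = I_D2 − I_D1, so λ = (5.46 − 3.9) / (3.9 × 7.92 − 5.46 × 2.18) = 1.56 / 19 = 0.0822 V⁻¹.

λ = 0.0822 V⁻¹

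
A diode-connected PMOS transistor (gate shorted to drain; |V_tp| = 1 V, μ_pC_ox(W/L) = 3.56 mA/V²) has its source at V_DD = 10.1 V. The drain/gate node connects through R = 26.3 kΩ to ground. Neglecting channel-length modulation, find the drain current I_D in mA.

With gate tied to drain, V_SG = V_SD ≥ V_SG − |V_tp|, so the device is in saturation.
KCL at the drain: ½ k_p (V_SG − |V_tp|)² = (V_DD − V_SG)/R.
Let x = V_SG − 1. Then 46.8 x² + x − 9.1 = 0, giving x = 0.43 V (positive root), so V_SG = 1.43 V.
I_D = (V_DD − V_SG)/R = (10.1 − 1.43) / 26.3 = 0.33 mA.

I_D = 0.330 mA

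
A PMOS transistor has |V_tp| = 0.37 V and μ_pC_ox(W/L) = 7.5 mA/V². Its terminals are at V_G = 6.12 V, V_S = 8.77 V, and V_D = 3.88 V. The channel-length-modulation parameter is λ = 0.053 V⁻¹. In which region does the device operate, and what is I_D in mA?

Saturation; I_D = 24.5 mA

V_SG = V_S − V_G = 8.77 − 6.12 = 2.65 V; V_SD = V_S − V_D = 8.77 − 3.88 = 4.89 V.
V_ov = V_SG − |V_tp| = 2.65 − 0.37 = 2.28 V.
Since V_SD = 4.89 V ≥ V_ov = 2.28 V, the device is in saturation.
I_D = ½ k_p V_ov² (1 + λ V_SD) = 0.5 × 7.5 × 2.28² × (1 + 0.053 × 4.89) = 24.5 mA.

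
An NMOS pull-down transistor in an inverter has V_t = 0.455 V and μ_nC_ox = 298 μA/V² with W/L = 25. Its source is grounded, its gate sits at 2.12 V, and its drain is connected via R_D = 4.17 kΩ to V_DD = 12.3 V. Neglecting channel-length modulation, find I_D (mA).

V_GS = V_G = 2.12 V, so V_ov = 2.12 − 0.455 = 1.67 V.
k_n = μ_nC_ox · (W/L) = 7.45 mA/V².
Assume saturation: I_D = ½ k_n V_ov² = 0.5 × 7.45 × 1.67² = 10.3 mA, giving V_DS = V_DD − I_D R_D = 12.3 − 10.3 × 4.17 = -30.8 V.
But -30.8 V < V_ov = 1.67 V, so the device is actually in triode.
In triode I_D = k_n[V_ov V_DS − ½ V_DS²] and I_D = (V_DD − V_DS)/R_D. Equating: 15.5 V_DS² − 52.73 V_DS + 12.3 = 0, giving V_DS = 0.252 V (the root below V_ov).
I_D = (12.3 − 0.252) / 4.17 = 2.89 mA.

I_D = 2.89 mA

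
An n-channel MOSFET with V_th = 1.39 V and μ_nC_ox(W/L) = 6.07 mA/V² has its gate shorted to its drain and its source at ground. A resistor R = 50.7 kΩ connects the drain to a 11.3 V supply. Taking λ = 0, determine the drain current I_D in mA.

With gate tied to drain, V_GS = V_DS ≥ V_GS − V_th, so the device is in saturation.
KCL at the drain: ½ k_n (V_GS − V_th)² = (V_DD − V_GS)/R.
Let x = V_GS − 1.39. Then 154 x² + x − 9.91 = 0, giving x = 0.251 V (positive root), so V_GS = 1.64 V.
I_D = (V_DD − V_GS)/R = (11.3 − 1.64) / 50.7 = 0.191 mA.

I_D = 0.191 mA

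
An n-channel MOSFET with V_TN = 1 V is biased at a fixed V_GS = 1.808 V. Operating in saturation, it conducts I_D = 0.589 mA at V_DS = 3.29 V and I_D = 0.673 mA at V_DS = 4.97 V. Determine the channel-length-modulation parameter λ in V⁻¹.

λ = 0.118 V⁻¹

With V_GS fixed, I_D ∝ (1 + λ V_DS) in saturation, so I_D2/I_D1 = (1 + λ V_DS2)/(1 + λ V_DS1).
0.673/0.589 = 1.143 = (1 + 4.97 λ)/(1 + 3.29 λ).
Solving: λ (I_D1 V_DS2 − I_D2 V_DS1) = I_D2 − I_D1, so λ = (0.673 − 0.589) / (0.589 × 4.97 − 0.673 × 3.29) = 0.084 / 0.713 = 0.118 V⁻¹.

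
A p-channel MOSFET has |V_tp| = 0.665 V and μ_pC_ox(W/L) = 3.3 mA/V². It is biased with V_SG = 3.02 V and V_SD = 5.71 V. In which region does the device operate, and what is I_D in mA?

V_ov = V_SG − |V_tp| = 3.02 − 0.665 = 2.35 V.
Since V_SD = 5.71 V ≥ V_ov = 2.35 V, the device is in saturation.
I_D = ½ k_p V_ov² = 0.5 × 3.3 × 2.35² = 9.15 mA.

Saturation; I_D = 9.15 mA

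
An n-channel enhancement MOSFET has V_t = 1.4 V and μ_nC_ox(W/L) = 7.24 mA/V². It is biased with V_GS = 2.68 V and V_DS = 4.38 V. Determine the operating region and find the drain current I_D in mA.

V_ov = V_GS − V_t = 2.68 − 1.4 = 1.28 V.
Since V_DS = 4.38 V ≥ V_ov = 1.28 V, the device is in saturation.
I_D = ½ k_n V_ov² = 0.5 × 7.24 × 1.28² = 5.93 mA.

Saturation; I_D = 5.93 mA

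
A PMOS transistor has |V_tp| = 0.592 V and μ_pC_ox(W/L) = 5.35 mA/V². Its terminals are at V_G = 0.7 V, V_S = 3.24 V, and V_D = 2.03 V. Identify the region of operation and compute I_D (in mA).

V_SG = V_S − V_G = 3.24 − 0.7 = 2.54 V; V_SD = V_S − V_D = 3.24 − 2.03 = 1.21 V.
V_ov = V_SG − |V_tp| = 2.54 − 0.592 = 1.95 V.
Since V_SD = 1.21 V < V_ov = 1.95 V, the device is in the triode region.
I_D = k_p [V_ov · V_SD − ½ V_SD²] = 5.35 × [1.95 × 1.21 − 0.5 × 1.21²] = 8.69 mA.

Triode; I_D = 8.69 mA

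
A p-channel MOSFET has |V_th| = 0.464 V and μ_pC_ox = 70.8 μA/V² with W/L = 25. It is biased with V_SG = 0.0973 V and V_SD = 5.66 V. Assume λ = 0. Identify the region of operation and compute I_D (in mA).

Cutoff; I_D = 0 mA

V_SG = 0.0973 V < |V_th| = 0.464 V, so the transistor is in cutoff.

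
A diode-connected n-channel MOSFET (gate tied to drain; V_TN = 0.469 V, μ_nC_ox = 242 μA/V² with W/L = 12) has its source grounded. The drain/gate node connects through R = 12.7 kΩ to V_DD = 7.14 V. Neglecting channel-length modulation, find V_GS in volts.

With gate tied to drain, V_GS = V_DS ≥ V_GS − V_TN, so the device is in saturation.
k_n = μ_nC_ox · (W/L) = 2.904 mA/V².
KCL at the drain: ½ k_n (V_GS − V_TN)² = (V_DD − V_GS)/R.
Let x = V_GS − 0.469. Then 18.4 x² + x − 6.671 = 0, giving x = 0.575 V (positive root), so V_GS = 1.04 V.
I_D = (V_DD − V_GS)/R = (7.14 − 1.04) / 12.7 = 0.48 mA.

V_GS = 1.04 V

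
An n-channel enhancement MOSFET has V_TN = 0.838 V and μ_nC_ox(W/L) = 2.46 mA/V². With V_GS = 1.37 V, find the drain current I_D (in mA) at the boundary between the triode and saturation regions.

I_D = 0.348 mA

At the boundary V_DS = V_ov = V_GS − V_TN = 1.37 − 0.838 = 0.532 V.
I_D = ½ k_n V_ov² = 0.5 × 2.46 × 0.532² = 0.348 mA.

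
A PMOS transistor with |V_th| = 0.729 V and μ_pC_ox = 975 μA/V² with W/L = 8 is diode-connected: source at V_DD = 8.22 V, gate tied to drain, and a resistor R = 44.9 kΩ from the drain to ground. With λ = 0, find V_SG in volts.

V_SG = 0.933 V

With gate tied to drain, V_SG = V_SD ≥ V_SG − |V_th|, so the device is in saturation.
k_p = μ_pC_ox · (W/L) = 7.8 mA/V².
KCL at the drain: ½ k_p (V_SG − |V_th|)² = (V_DD − V_SG)/R.
Let x = V_SG − 0.729. Then 175 x² + x − 7.491 = 0, giving x = 0.204 V (positive root), so V_SG = 0.933 V.
I_D = (V_DD − V_SG)/R = (8.22 − 0.933) / 44.9 = 0.162 mA.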